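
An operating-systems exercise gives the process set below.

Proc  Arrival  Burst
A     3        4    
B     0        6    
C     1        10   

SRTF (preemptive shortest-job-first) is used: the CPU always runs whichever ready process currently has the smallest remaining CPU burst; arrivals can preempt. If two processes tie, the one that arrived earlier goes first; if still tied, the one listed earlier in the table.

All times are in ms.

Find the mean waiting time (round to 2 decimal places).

4.00

Schedule: | B 0-6 | A 6-10 | C 10-20 |
Completion: A=10  B=6  C=20
Turnaround (C−A): A=7  B=6  C=19
Waiting times: A=3, B=0, C=9
Average waiting = (3+0+9) / 3 = 12/3 = 4.00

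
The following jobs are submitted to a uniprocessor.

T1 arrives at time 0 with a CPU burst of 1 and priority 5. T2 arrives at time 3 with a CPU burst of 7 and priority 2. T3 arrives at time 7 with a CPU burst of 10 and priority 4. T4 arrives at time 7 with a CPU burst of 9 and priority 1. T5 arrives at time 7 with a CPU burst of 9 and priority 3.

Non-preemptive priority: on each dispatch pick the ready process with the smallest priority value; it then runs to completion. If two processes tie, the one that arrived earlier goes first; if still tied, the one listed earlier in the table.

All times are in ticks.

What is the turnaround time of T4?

Schedule: | T1 0-1 | idle 1-3 | T2 3-10 | T4 10-19 | T5 19-28 | T3 28-38 |
Completion: T1=1  T2=10  T3=38  T4=19  T5=28
Turnaround(T4) = completion − arrival = 19 − 7 = 12

12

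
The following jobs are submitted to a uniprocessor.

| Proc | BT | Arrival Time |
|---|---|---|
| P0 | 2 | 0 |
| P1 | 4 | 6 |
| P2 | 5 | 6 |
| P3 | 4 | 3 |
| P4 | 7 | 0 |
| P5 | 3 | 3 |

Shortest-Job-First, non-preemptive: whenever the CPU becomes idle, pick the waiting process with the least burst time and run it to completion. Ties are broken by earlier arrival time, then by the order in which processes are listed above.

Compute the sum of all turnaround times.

Schedule: | P0 0-2 | P4 2-9 | P5 9-12 | P3 12-16 | P1 16-20 | P2 20-25 |
Completion: P0=2  P1=20  P2=25  P3=16  P4=9  P5=12
Turnaround = completion − arrival: P0=2, P1=14, P2=19, P3=13, P4=9, P5=9
Total turnaround = 2 + 14 + 19 + 13 + 9 + 9 = 66

66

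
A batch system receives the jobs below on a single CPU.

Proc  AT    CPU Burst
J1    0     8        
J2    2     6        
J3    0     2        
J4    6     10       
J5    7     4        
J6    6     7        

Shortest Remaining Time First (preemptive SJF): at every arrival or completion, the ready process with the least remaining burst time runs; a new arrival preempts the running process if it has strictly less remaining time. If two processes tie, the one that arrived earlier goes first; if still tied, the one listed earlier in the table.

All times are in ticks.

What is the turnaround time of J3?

2

Timeline: | J3 0-2 | J2 2-8 | J5 8-12 | J6 12-19 | J1 19-27 | J4 27-37 |
Completion: J1=27  J2=8  J3=2  J4=37  J5=12  J6=19
Turnaround(J3) = completion − arrival = 2 − 0 = 2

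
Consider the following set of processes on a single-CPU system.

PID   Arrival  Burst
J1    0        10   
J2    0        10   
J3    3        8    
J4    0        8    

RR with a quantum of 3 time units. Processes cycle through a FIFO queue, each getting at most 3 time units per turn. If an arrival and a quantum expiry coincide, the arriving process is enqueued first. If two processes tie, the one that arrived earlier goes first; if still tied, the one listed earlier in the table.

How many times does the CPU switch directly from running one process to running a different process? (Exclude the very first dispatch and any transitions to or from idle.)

Schedule: | J1 0-3 | J2 3-6 | J4 6-9 | J3 9-12 | J1 12-15 | J2 15-18 | J4 18-21 | J3 21-24 | J1 24-27 | J2 27-30 | J4 30-32 | J3 32-34 | J1 34-35 | J2 35-36 |
Completion: J1=35  J2=36  J3=34  J4=32
Turnaround (C−A): J1=35  J2=36  J3=31  J4=32

13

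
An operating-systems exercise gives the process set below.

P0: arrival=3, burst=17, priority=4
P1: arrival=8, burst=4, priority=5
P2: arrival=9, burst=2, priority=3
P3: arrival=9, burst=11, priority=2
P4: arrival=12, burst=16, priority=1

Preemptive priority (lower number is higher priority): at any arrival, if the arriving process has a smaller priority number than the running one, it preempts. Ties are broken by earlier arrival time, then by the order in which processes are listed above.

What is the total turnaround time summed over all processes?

163

Schedule: | idle 0-3 | P0 3-9 | P3 9-12 | P4 12-28 | P3 28-36 | P2 36-38 | P0 38-49 | P1 49-53 |
Completion: P0=49  P1=53  P2=38  P3=36  P4=28
Turnaround (C−A): P0=46  P1=45  P2=29  P3=27  P4=16
Turnaround = completion − arrival: P0=46, P1=45, P2=29, P3=27, P4=16
Total turnaround = 46 + 45 + 29 + 27 + 16 = 163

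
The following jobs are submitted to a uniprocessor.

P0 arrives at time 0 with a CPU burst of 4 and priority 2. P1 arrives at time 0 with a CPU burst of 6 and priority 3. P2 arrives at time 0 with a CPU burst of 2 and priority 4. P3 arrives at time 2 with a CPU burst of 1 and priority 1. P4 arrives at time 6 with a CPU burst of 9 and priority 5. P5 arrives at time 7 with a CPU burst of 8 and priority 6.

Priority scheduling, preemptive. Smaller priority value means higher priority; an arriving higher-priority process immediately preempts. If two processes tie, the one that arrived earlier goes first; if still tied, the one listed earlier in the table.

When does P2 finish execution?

13

Schedule: | P0 0-2 | P3 2-3 | P0 3-5 | P1 5-11 | P2 11-13 | P4 13-22 | P5 22-30 |
Completion: P0=5  P1=11  P2=13  P3=3  P4=22  P5=30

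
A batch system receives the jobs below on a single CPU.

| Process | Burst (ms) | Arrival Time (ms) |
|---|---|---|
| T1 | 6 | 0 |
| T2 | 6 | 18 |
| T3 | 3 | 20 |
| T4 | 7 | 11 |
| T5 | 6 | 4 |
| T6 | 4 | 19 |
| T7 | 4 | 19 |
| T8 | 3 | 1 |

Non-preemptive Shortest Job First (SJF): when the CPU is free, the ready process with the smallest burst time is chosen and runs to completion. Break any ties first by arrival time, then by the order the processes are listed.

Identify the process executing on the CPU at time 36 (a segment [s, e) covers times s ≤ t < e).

Gantt: | T1 0-6 | T8 6-9 | T5 9-15 | T4 15-22 | T3 22-25 | T6 25-29 | T7 29-33 | T2 33-39 |
Completion: T1=6  T2=39  T3=25  T4=22  T5=15  T6=29  T7=33  T8=9

T2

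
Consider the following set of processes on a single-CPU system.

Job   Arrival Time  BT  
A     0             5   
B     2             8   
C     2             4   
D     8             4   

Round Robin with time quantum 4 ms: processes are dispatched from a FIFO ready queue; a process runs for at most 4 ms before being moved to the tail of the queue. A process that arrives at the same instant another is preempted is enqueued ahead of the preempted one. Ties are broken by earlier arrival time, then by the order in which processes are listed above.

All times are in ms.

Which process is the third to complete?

Schedule: | A 0-4 | B 4-8 | C 8-12 | A 12-13 | D 13-17 | B 17-21 |
Completion: A=13  B=21  C=12  D=17
Turnaround (C−A): A=13  B=19  C=10  D=9
Finish order: C → A → D → B

D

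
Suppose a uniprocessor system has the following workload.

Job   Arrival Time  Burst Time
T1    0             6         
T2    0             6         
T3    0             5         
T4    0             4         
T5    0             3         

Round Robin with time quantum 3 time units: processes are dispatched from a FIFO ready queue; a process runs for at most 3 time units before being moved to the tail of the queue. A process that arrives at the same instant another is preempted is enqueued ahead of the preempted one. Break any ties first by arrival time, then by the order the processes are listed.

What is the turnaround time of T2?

21

Timeline: | T1 0-3 | T2 3-6 | T3 6-9 | T4 9-12 | T5 12-15 | T1 15-18 | T2 18-21 | T3 21-23 | T4 23-24 |
Completion: T1=18  T2=21  T3=23  T4=24  T5=15
Turnaround (C−A): T1=18  T2=21  T3=23  T4=24  T5=15
Turnaround(T2) = completion − arrival = 21 − 0 = 21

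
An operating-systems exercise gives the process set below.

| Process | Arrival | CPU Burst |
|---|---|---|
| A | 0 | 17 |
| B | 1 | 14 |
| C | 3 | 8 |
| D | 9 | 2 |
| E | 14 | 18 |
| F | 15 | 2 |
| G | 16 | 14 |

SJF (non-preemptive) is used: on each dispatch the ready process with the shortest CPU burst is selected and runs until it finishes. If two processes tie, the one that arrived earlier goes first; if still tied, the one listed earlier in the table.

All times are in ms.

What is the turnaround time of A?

17

Timeline: | A 0-17 | D 17-19 | F 19-21 | C 21-29 | B 29-43 | G 43-57 | E 57-75 |
Completion: A=17  B=43  C=29  D=19  E=75  F=21  G=57
Turnaround (C−A): A=17  B=42  C=26  D=10  E=61  F=6  G=41
Turnaround(A) = completion − arrival = 17 − 0 = 17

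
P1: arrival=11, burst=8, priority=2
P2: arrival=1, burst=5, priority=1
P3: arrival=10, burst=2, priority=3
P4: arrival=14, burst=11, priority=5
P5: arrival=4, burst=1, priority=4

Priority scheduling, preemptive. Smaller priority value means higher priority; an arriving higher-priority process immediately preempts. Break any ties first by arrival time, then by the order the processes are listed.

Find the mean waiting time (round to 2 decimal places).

Gantt: | idle 0-1 | P2 1-6 | P5 6-7 | idle 7-10 | P3 10-11 | P1 11-19 | P3 19-20 | P4 20-31 |
Completion: P1=19  P2=6  P3=20  P4=31  P5=7
Waiting times: P1=0, P2=0, P3=8, P4=6, P5=2
Average waiting = (0+0+8+6+2) / 5 = 16/5 = 3.20

3.20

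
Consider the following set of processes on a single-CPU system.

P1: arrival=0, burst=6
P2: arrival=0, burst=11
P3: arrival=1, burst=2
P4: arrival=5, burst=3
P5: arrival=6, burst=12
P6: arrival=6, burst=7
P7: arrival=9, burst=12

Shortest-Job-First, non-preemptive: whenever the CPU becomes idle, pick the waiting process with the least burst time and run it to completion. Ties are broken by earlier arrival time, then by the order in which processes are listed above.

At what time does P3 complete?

8

Timeline: | P1 0-6 | P3 6-8 | P4 8-11 | P6 11-18 | P2 18-29 | P5 29-41 | P7 41-53 |
Completion: P1=6  P2=29  P3=8  P4=11  P5=41  P6=18  P7=53
Turnaround (C−A): P1=6  P2=29  P3=7  P4=6  P5=35  P6=12  P7=44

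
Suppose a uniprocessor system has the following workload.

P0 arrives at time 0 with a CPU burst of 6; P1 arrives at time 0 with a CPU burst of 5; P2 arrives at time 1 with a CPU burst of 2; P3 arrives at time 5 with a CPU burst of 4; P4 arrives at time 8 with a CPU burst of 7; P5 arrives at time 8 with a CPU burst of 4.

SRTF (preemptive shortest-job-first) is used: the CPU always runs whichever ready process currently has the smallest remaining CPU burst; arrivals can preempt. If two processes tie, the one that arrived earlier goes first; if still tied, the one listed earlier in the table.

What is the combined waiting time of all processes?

Gantt: | P1 0-1 | P2 1-3 | P1 3-7 | P3 7-11 | P5 11-15 | P0 15-21 | P4 21-28 |
Completion: P0=21  P1=7  P2=3  P3=11  P4=28  P5=15
Turnaround (C−A): P0=21  P1=7  P2=2  P3=6  P4=20  P5=7
Waiting = turnaround − burst: P0=15, P1=2, P2=0, P3=2, P4=13, P5=3
Total waiting = 15 + 2 + 0 + 2 + 13 + 3 = 35

35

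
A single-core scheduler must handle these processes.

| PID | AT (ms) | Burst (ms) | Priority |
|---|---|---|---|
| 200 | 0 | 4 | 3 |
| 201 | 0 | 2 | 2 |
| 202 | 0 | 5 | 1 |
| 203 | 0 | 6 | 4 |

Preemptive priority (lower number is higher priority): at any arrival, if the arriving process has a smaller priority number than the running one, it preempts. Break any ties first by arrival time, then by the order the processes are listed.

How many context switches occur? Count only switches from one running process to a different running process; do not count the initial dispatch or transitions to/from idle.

Gantt: | 202 0-5 | 201 5-7 | 200 7-11 | 203 11-17 |
Completion: 200=11  201=7  202=5  203=17

3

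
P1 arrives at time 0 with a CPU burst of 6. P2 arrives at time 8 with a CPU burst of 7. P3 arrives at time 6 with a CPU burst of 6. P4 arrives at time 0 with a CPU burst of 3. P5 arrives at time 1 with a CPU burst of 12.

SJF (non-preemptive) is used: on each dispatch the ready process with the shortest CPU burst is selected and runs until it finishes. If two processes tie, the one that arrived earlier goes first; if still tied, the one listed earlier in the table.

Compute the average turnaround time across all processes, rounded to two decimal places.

13.60

Schedule: | P4 0-3 | P1 3-9 | P3 9-15 | P2 15-22 | P5 22-34 |
Completion: P1=9  P2=22  P3=15  P4=3  P5=34
Turnaround times: P1=9, P2=14, P3=9, P4=3, P5=33
Average turnaround = (9+14+9+3+33) / 5 = 68/5 = 13.60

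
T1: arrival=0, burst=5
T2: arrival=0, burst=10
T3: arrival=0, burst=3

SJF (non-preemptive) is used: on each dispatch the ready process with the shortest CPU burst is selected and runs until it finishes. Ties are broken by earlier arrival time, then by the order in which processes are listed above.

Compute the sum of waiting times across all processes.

11

Timeline: | T3 0-3 | T1 3-8 | T2 8-18 |
Completion: T1=8  T2=18  T3=3
Turnaround (C−A): T1=8  T2=18  T3=3
Waiting = turnaround − burst: T1=3, T2=8, T3=0
Total waiting = 3 + 8 + 0 = 11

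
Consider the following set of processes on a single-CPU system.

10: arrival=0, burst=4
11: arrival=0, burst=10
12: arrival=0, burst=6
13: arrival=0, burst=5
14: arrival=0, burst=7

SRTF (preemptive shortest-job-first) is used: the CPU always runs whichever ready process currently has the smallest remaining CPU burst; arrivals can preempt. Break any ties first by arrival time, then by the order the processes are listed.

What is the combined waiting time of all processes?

Timeline: | 10 0-4 | 13 4-9 | 12 9-15 | 14 15-22 | 11 22-32 |
Completion: 10=4  11=32  12=15  13=9  14=22
Turnaround (C−A): 10=4  11=32  12=15  13=9  14=22
Waiting = turnaround − burst: 10=0, 11=22, 12=9, 13=4, 14=15
Total waiting = 0 + 22 + 9 + 4 + 15 = 50

50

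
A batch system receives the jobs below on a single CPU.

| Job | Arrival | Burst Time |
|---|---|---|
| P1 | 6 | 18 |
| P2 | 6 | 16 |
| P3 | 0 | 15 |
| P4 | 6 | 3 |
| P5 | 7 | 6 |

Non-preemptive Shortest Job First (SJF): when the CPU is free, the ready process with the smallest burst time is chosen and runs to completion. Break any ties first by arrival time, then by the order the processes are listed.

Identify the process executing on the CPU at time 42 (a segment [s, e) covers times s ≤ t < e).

P1

Schedule: | P3 0-15 | P4 15-18 | P5 18-24 | P2 24-40 | P1 40-58 |
Completion: P1=58  P2=40  P3=15  P4=18  P5=24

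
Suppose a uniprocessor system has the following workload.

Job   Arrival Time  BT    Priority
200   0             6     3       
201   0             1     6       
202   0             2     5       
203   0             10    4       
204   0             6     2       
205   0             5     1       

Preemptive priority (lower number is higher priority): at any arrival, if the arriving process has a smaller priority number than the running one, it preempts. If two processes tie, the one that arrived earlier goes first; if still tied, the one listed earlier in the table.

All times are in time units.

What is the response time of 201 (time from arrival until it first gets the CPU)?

29

Timeline: | 205 0-5 | 204 5-11 | 200 11-17 | 203 17-27 | 202 27-29 | 201 29-30 |
Completion: 200=17  201=30  202=29  203=27  204=11  205=5
Turnaround (C−A): 200=17  201=30  202=29  203=27  204=11  205=5
Response(201) = first start − arrival = 29 − 0 = 29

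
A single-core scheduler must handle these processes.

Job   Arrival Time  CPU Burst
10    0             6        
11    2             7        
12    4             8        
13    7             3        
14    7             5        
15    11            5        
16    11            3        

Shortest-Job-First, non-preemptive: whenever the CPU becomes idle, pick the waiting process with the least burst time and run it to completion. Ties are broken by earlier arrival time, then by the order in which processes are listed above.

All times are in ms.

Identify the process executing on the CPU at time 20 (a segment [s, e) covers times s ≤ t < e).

14

Timeline: | 10 0-6 | 11 6-13 | 13 13-16 | 16 16-19 | 14 19-24 | 15 24-29 | 12 29-37 |
Completion: 10=6  11=13  12=37  13=16  14=24  15=29  16=19
Turnaround (C−A): 10=6  11=11  12=33  13=9  14=17  15=18  16=8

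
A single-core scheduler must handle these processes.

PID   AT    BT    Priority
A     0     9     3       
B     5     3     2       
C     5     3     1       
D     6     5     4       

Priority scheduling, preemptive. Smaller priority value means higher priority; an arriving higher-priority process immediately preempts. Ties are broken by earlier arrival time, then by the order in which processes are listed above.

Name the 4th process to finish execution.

D

Gantt: | A 0-5 | C 5-8 | B 8-11 | A 11-15 | D 15-20 |
Completion: A=15  B=11  C=8  D=20
Turnaround (C−A): A=15  B=6  C=3  D=14
Finish order: C → B → A → D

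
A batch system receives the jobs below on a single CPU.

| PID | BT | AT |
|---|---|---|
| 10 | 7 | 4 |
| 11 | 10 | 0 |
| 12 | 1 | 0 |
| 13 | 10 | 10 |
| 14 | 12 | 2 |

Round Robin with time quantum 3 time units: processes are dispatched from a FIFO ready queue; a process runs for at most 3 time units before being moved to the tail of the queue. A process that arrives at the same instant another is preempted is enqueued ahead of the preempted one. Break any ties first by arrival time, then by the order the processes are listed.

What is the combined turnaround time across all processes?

129

Timeline: | 11 0-3 | 12 3-4 | 14 4-7 | 11 7-10 | 10 10-13 | 14 13-16 | 13 16-19 | 11 19-22 | 10 22-25 | 14 25-28 | 13 28-31 | 11 31-32 | 10 32-33 | 14 33-36 | 13 36-40 |
Completion: 10=33  11=32  12=4  13=40  14=36
Turnaround = completion − arrival: 10=29, 11=32, 12=4, 13=30, 14=34
Total turnaround = 29 + 32 + 4 + 30 + 34 = 129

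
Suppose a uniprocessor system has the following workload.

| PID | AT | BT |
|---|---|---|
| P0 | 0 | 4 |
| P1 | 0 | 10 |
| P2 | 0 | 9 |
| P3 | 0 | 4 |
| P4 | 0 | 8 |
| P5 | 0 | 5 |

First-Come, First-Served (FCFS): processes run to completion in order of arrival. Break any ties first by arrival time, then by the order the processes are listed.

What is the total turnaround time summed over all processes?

143

Gantt: | P0 0-4 | P1 4-14 | P2 14-23 | P3 23-27 | P4 27-35 | P5 35-40 |
Completion: P0=4  P1=14  P2=23  P3=27  P4=35  P5=40
Turnaround = completion − arrival: P0=4, P1=14, P2=23, P3=27, P4=35, P5=40
Total turnaround = 4 + 14 + 23 + 27 + 35 + 40 = 143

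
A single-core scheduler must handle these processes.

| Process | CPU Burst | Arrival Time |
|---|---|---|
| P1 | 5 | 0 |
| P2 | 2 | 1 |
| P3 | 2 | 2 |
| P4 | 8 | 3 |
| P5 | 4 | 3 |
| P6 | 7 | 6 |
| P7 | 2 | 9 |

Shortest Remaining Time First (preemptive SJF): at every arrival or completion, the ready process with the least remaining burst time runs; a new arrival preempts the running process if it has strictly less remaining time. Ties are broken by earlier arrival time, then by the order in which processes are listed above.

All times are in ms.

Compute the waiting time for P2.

Schedule: | P1 0-1 | P2 1-3 | P3 3-5 | P1 5-9 | P7 9-11 | P5 11-15 | P6 15-22 | P4 22-30 |
Completion: P1=9  P2=3  P3=5  P4=30  P5=15  P6=22  P7=11
Turnaround (C−A): P1=9  P2=2  P3=3  P4=27  P5=12  P6=16  P7=2
Waiting(P2) = turnaround − burst = 2 − 2 = 0

0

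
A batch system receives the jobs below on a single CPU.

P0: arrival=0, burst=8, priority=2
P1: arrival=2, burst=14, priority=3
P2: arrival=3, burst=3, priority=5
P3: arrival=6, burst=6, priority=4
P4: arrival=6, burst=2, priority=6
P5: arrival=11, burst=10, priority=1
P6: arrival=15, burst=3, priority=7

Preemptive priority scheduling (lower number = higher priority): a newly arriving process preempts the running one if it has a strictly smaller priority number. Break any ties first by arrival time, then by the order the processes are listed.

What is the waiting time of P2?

Gantt: | P0 0-8 | P1 8-11 | P5 11-21 | P1 21-32 | P3 32-38 | P2 38-41 | P4 41-43 | P6 43-46 |
Completion: P0=8  P1=32  P2=41  P3=38  P4=43  P5=21  P6=46
Turnaround (C−A): P0=8  P1=30  P2=38  P3=32  P4=37  P5=10  P6=31
Waiting(P2) = turnaround − burst = 38 − 3 = 35

35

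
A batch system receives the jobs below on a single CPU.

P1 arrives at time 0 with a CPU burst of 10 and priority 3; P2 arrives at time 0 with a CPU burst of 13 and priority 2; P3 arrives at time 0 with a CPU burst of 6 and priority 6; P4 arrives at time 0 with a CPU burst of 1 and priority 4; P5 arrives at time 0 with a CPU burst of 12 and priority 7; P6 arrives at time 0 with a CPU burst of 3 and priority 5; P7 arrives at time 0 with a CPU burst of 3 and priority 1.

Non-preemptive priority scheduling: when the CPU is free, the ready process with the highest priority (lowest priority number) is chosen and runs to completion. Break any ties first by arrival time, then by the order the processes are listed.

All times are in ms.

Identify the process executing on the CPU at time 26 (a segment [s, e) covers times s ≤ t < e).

P4

Timeline: | P7 0-3 | P2 3-16 | P1 16-26 | P4 26-27 | P6 27-30 | P3 30-36 | P5 36-48 |
Completion: P1=26  P2=16  P3=36  P4=27  P5=48  P6=30  P7=3
Turnaround (C−A): P1=26  P2=16  P3=36  P4=27  P5=48  P6=30  P7=3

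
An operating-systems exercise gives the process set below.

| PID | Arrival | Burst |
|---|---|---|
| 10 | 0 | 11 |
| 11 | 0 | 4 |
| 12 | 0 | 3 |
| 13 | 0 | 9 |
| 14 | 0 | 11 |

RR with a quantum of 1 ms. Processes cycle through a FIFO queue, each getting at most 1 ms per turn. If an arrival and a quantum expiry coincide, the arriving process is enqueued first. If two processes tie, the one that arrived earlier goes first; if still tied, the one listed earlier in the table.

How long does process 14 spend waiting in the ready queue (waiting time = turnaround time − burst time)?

27

Gantt: | 10 0-1 | 11 1-2 | 12 2-3 | 13 3-4 | 14 4-5 | 10 5-6 | 11 6-7 | 12 7-8 | 13 8-9 | 14 9-10 | 10 10-11 | 11 11-12 | 12 12-13 | 13 13-14 | 14 14-15 | 10 15-16 | 11 16-17 | 13 17-18 | 14 18-19 | 10 19-20 | 13 20-21 | 14 21-22 | 10 22-23 | 13 23-24 | 14 24-25 | 10 25-26 | 13 26-27 | 14 27-28 | 10 28-29 | 13 29-30 | 14 30-31 | 10 31-32 | 13 32-33 | 14 33-34 | 10 34-35 | 14 35-36 | 10 36-37 | 14 37-38 |
Completion: 10=37  11=17  12=13  13=33  14=38
Turnaround (C−A): 10=37  11=17  12=13  13=33  14=38
Waiting(14) = turnaround − burst = 38 − 11 = 27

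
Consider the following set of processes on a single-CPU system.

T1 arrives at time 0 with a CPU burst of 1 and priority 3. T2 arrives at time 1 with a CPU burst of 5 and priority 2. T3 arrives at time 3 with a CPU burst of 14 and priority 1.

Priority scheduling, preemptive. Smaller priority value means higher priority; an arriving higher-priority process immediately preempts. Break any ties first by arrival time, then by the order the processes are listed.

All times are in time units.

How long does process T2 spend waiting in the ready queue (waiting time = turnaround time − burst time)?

14

Schedule: | T1 0-1 | T2 1-3 | T3 3-17 | T2 17-20 |
Completion: T1=1  T2=20  T3=17
Waiting(T2) = turnaround − burst = 19 − 5 = 14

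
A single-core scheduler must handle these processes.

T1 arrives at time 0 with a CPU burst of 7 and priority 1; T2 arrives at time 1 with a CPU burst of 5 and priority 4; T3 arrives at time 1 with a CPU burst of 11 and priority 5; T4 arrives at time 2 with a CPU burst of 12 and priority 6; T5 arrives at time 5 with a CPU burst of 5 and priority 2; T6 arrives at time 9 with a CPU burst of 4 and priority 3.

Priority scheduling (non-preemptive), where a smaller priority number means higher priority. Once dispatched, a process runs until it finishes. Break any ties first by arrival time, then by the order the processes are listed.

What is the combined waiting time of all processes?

Schedule: | T1 0-7 | T5 7-12 | T6 12-16 | T2 16-21 | T3 21-32 | T4 32-44 |
Completion: T1=7  T2=21  T3=32  T4=44  T5=12  T6=16
Waiting = turnaround − burst: T1=0, T2=15, T3=20, T4=30, T5=2, T6=3
Total waiting = 0 + 15 + 20 + 30 + 2 + 3 = 70

70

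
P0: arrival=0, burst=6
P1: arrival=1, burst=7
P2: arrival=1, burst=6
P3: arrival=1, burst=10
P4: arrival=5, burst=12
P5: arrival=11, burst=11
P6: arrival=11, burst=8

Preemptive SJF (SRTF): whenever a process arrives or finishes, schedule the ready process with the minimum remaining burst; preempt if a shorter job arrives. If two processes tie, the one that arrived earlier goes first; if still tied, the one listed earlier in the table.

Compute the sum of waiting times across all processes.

119

Schedule: | P0 0-6 | P2 6-12 | P1 12-19 | P6 19-27 | P3 27-37 | P5 37-48 | P4 48-60 |
Completion: P0=6  P1=19  P2=12  P3=37  P4=60  P5=48  P6=27
Waiting = turnaround − burst: P0=0, P1=11, P2=5, P3=26, P4=43, P5=26, P6=8
Total waiting = 0 + 11 + 5 + 26 + 43 + 26 + 8 = 119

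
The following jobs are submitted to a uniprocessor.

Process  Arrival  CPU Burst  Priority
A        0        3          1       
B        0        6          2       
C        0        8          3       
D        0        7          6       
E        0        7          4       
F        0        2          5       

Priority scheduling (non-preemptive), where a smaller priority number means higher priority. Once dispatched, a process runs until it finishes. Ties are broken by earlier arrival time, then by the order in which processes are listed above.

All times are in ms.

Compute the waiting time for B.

Timeline: | A 0-3 | B 3-9 | C 9-17 | E 17-24 | F 24-26 | D 26-33 |
Completion: A=3  B=9  C=17  D=33  E=24  F=26
Turnaround (C−A): A=3  B=9  C=17  D=33  E=24  F=26
Waiting(B) = turnaround − burst = 9 − 6 = 3

3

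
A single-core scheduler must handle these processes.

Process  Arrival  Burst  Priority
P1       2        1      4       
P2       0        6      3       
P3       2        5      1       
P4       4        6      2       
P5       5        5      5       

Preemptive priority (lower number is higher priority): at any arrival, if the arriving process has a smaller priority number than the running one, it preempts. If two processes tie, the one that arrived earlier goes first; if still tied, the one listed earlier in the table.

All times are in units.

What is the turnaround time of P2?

17

Schedule: | P2 0-2 | P3 2-7 | P4 7-13 | P2 13-17 | P1 17-18 | P5 18-23 |
Completion: P1=18  P2=17  P3=7  P4=13  P5=23
Turnaround (C−A): P1=16  P2=17  P3=5  P4=9  P5=18
Turnaround(P2) = completion − arrival = 17 − 0 = 17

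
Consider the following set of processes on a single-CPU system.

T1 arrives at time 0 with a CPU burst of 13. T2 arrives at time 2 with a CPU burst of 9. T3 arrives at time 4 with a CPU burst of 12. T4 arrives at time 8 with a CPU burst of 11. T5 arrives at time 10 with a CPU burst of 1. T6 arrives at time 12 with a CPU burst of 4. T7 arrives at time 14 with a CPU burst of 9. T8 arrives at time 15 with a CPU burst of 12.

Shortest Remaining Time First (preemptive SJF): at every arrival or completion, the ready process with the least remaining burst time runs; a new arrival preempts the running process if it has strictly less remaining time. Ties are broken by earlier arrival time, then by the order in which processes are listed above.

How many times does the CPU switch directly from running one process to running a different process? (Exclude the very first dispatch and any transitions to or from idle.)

Schedule: | T1 0-2 | T2 2-11 | T5 11-12 | T6 12-16 | T7 16-25 | T1 25-36 | T4 36-47 | T3 47-59 | T8 59-71 |
Completion: T1=36  T2=11  T3=59  T4=47  T5=12  T6=16  T7=25  T8=71

8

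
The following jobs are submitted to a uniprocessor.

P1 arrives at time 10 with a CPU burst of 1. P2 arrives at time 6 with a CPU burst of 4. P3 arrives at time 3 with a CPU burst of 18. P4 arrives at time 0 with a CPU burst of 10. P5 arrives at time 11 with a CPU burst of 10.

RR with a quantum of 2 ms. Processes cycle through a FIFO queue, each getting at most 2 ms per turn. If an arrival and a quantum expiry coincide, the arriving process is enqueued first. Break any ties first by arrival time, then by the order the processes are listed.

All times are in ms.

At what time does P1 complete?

Schedule: | P4 0-4 | P3 4-6 | P4 6-8 | P2 8-10 | P3 10-12 | P4 12-14 | P1 14-15 | P2 15-17 | P5 17-19 | P3 19-21 | P4 21-23 | P5 23-25 | P3 25-27 | P5 27-29 | P3 29-31 | P5 31-33 | P3 33-35 | P5 35-37 | P3 37-43 |
Completion: P1=15  P2=17  P3=43  P4=23  P5=37

15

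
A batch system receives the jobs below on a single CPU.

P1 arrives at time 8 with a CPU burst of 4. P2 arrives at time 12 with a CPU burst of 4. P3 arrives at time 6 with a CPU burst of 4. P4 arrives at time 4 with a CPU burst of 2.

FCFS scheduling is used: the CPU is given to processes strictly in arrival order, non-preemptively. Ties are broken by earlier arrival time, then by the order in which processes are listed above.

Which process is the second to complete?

P3

Timeline: | idle 0-4 | P4 4-6 | P3 6-10 | P1 10-14 | P2 14-18 |
Completion: P1=14  P2=18  P3=10  P4=6
Turnaround (C−A): P1=6  P2=6  P3=4  P4=2
Finish order: P4 → P3 → P1 → P2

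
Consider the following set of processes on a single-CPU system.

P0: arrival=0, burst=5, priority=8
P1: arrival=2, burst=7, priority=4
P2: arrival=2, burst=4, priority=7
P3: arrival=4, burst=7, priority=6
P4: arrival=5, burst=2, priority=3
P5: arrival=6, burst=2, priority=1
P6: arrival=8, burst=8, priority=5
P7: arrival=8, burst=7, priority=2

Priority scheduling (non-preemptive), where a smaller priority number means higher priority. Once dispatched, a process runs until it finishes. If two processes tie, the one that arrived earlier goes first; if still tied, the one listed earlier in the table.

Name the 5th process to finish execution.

P1

Gantt: | P0 0-5 | P4 5-7 | P5 7-9 | P7 9-16 | P1 16-23 | P6 23-31 | P3 31-38 | P2 38-42 |
Completion: P0=5  P1=23  P2=42  P3=38  P4=7  P5=9  P6=31  P7=16
Turnaround (C−A): P0=5  P1=21  P2=40  P3=34  P4=2  P5=3  P6=23  P7=8
Finish order: P0 → P4 → P5 → P7 → P1 → P6 → P3 → P2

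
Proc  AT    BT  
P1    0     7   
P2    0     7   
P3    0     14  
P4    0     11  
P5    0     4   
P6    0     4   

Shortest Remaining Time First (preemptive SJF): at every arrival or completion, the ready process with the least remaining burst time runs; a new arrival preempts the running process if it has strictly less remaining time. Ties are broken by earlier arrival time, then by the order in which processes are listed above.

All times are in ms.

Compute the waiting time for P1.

Gantt: | P5 0-4 | P6 4-8 | P1 8-15 | P2 15-22 | P4 22-33 | P3 33-47 |
Completion: P1=15  P2=22  P3=47  P4=33  P5=4  P6=8
Waiting(P1) = turnaround − burst = 15 − 7 = 8

8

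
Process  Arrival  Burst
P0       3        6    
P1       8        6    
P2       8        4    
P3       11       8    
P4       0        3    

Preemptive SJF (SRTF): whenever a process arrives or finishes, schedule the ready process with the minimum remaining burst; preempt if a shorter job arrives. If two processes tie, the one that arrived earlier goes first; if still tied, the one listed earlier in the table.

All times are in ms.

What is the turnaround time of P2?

Gantt: | P4 0-3 | P0 3-9 | P2 9-13 | P1 13-19 | P3 19-27 |
Completion: P0=9  P1=19  P2=13  P3=27  P4=3
Turnaround (C−A): P0=6  P1=11  P2=5  P3=16  P4=3
Turnaround(P2) = completion − arrival = 13 − 8 = 5

5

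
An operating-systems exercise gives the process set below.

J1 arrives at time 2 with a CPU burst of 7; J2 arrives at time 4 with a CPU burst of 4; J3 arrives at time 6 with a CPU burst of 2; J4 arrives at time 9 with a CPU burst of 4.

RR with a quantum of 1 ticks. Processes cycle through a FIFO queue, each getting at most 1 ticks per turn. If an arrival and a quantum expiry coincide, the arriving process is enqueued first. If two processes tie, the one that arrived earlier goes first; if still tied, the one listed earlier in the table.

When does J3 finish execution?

Schedule: | idle 0-2 | J1 2-4 | J2 4-5 | J1 5-6 | J2 6-7 | J3 7-8 | J1 8-9 | J2 9-10 | J3 10-11 | J4 11-12 | J1 12-13 | J2 13-14 | J4 14-15 | J1 15-16 | J4 16-17 | J1 17-18 | J4 18-19 |
Completion: J1=18  J2=14  J3=11  J4=19
Turnaround (C−A): J1=16  J2=10  J3=5  J4=10

11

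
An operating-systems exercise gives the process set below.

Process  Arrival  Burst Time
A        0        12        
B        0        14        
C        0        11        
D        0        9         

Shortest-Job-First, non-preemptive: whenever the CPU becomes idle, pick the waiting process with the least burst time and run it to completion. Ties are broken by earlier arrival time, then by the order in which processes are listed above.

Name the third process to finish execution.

A

Timeline: | D 0-9 | C 9-20 | A 20-32 | B 32-46 |
Completion: A=32  B=46  C=20  D=9
Turnaround (C−A): A=32  B=46  C=20  D=9
Finish order: D → C → A → B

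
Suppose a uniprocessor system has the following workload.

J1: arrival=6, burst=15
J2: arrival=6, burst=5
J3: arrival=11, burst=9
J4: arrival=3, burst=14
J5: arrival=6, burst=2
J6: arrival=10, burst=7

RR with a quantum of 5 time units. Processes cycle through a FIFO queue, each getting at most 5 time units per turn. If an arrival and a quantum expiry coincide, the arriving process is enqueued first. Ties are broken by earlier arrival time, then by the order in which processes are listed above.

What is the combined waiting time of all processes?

Timeline: | idle 0-3 | J4 3-8 | J1 8-13 | J2 13-18 | J5 18-20 | J4 20-25 | J6 25-30 | J3 30-35 | J1 35-40 | J4 40-44 | J6 44-46 | J3 46-50 | J1 50-55 |
Completion: J1=55  J2=18  J3=50  J4=44  J5=20  J6=46
Turnaround (C−A): J1=49  J2=12  J3=39  J4=41  J5=14  J6=36
Waiting = turnaround − burst: J1=34, J2=7, J3=30, J4=27, J5=12, J6=29
Total waiting = 34 + 7 + 30 + 27 + 12 + 29 = 139

139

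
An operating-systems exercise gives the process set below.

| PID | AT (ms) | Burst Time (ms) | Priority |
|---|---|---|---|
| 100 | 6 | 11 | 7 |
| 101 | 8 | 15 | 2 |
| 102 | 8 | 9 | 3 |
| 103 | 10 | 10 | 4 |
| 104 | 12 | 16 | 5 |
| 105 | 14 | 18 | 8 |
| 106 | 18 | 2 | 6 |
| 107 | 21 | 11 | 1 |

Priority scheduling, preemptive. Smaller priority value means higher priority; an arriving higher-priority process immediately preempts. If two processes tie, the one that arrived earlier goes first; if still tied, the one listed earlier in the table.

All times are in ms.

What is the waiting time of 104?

41

Timeline: | idle 0-6 | 100 6-8 | 101 8-21 | 107 21-32 | 101 32-34 | 102 34-43 | 103 43-53 | 104 53-69 | 106 69-71 | 100 71-80 | 105 80-98 |
Completion: 100=80  101=34  102=43  103=53  104=69  105=98  106=71  107=32
Waiting(104) = turnaround − burst = 57 − 16 = 41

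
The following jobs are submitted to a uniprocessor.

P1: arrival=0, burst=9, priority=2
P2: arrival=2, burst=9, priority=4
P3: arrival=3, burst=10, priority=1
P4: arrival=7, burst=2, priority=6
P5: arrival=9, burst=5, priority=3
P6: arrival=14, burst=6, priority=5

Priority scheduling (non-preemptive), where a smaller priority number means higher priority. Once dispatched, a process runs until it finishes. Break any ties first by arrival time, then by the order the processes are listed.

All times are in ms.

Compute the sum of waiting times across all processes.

89

Timeline: | P1 0-9 | P3 9-19 | P5 19-24 | P2 24-33 | P6 33-39 | P4 39-41 |
Completion: P1=9  P2=33  P3=19  P4=41  P5=24  P6=39
Turnaround (C−A): P1=9  P2=31  P3=16  P4=34  P5=15  P6=25
Waiting = turnaround − burst: P1=0, P2=22, P3=6, P4=32, P5=10, P6=19
Total waiting = 0 + 22 + 6 + 32 + 10 + 19 = 89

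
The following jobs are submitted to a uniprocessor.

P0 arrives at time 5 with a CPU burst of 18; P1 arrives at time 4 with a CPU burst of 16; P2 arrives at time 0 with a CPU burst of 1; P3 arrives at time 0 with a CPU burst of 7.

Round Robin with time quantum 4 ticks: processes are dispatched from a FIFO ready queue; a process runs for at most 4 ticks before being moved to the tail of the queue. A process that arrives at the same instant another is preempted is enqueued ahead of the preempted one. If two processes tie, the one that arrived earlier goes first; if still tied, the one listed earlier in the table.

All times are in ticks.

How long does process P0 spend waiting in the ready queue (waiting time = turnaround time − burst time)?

Gantt: | P2 0-1 | P3 1-5 | P1 5-9 | P0 9-13 | P3 13-16 | P1 16-20 | P0 20-24 | P1 24-28 | P0 28-32 | P1 32-36 | P0 36-42 |
Completion: P0=42  P1=36  P2=1  P3=16
Turnaround (C−A): P0=37  P1=32  P2=1  P3=16
Waiting(P0) = turnaround − burst = 37 − 18 = 19

19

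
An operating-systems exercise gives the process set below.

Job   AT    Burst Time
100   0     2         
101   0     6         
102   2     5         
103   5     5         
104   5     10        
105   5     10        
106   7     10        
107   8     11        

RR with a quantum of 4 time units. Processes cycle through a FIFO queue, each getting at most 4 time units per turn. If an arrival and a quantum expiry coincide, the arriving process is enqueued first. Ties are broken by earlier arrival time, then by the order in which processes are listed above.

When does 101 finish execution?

24

Gantt: | 100 0-2 | 101 2-6 | 102 6-10 | 103 10-14 | 104 14-18 | 105 18-22 | 101 22-24 | 106 24-28 | 107 28-32 | 102 32-33 | 103 33-34 | 104 34-38 | 105 38-42 | 106 42-46 | 107 46-50 | 104 50-52 | 105 52-54 | 106 54-56 | 107 56-59 |
Completion: 100=2  101=24  102=33  103=34  104=52  105=54  106=56  107=59
Turnaround (C−A): 100=2  101=24  102=31  103=29  104=47  105=49  106=49  107=51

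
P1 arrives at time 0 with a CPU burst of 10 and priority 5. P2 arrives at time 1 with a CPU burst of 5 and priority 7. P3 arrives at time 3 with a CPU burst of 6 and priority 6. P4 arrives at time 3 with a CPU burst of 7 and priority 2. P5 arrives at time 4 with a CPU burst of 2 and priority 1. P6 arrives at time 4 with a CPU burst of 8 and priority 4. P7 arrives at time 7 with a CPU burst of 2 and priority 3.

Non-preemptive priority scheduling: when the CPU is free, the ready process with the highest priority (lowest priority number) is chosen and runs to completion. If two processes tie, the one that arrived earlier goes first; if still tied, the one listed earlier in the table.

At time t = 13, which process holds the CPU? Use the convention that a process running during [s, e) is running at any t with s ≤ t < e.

Timeline: | P1 0-10 | P5 10-12 | P4 12-19 | P7 19-21 | P6 21-29 | P3 29-35 | P2 35-40 |
Completion: P1=10  P2=40  P3=35  P4=19  P5=12  P6=29  P7=21

P4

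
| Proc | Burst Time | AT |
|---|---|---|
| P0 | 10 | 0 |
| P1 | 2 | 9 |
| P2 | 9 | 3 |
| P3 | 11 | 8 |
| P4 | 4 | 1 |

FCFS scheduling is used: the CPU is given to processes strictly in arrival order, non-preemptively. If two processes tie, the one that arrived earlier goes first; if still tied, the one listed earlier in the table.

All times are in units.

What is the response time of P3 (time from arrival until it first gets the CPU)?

Schedule: | P0 0-10 | P4 10-14 | P2 14-23 | P3 23-34 | P1 34-36 |
Completion: P0=10  P1=36  P2=23  P3=34  P4=14
Turnaround (C−A): P0=10  P1=27  P2=20  P3=26  P4=13
Response(P3) = first start − arrival = 23 − 8 = 15

15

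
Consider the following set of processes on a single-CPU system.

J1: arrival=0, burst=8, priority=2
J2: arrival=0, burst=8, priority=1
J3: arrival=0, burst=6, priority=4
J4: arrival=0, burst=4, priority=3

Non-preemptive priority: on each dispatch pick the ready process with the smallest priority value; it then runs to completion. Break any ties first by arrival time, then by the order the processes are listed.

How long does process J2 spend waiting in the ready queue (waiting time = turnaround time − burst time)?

Schedule: | J2 0-8 | J1 8-16 | J4 16-20 | J3 20-26 |
Completion: J1=16  J2=8  J3=26  J4=20
Turnaround (C−A): J1=16  J2=8  J3=26  J4=20
Waiting(J2) = turnaround − burst = 8 − 8 = 0

0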